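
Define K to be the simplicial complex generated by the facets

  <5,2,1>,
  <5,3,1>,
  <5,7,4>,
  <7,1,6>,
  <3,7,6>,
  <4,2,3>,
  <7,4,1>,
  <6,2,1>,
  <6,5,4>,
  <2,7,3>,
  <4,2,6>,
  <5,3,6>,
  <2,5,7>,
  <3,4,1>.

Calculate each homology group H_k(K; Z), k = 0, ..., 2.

H_0 ≅ Z,  H_1 ≅ Z^2,  H_2 ≅ Z.

Fix the vertex order 1 < 2 < 3 < 4 < 5 < 6 < 7 and write every simplex with vertices in increasing order. Then dim K = 2 and the simplices of K are:

  0-simplices (7): [1], [2], [3], [4], [5], [6], [7]
  1-simplices (21): [1,2], [1,3], [1,4], [1,5], [1,6], [1,7], [2,3], [2,4], [2,5], [2,6], [2,7], [3,4], [3,5], [3,6], [3,7], [4,5], [4,6], [4,7], [5,6], [5,7], [6,7]
  2-simplices (14): [1,2,5], [1,2,6], [1,3,4], [1,3,5], [1,4,7], [1,6,7], [2,3,4], [2,3,7], [2,4,6], [2,5,7], [3,5,6], [3,6,7], [4,5,6], [4,5,7]

so the chain groups are C_0 ≅ Z^7, C_1 ≅ Z^21, C_2 ≅ Z^14.

∂_1: C_1 → C_0 is given by ∂[p,q] = [q] − [p].
This gives a 7×21 integer matrix of rank 6; reducing to Smith normal form yields diagonal entries (1,1,1,1,1,1).

The boundary map ∂_2: C_2 → C_1 sends each 2-simplex [p,q,r] to [q,r] − [p,r] + [p,q]. For instance
  ∂[1,3,4] = [3,4] − [1,4] + [1,3],
  ∂[2,3,7] = [3,7] − [2,7] + [2,3].
As a 21×14 matrix over Z this has rank 13, with invariant factors (1,1,1,1,1,1,1,1,1,1,1,1,1).

Computing H_k = (kernel of ∂_k) / (image of ∂_{k+1}):

  H_0: rank C_0 − rank ∂_1 = 7 − 6 = 1, and the invariant factors of ∂_1 are all 1, so H_0 ≅ Z.
  H_1: rank ker ∂_1 − rank ∂_2 = (21 − 6) − 13 = 2, and the invariant factors of ∂_2 are all 1, so H_1 ≅ Z^2.
  H_2: rank ker ∂_2 − rank ∂_3 = (14 − 13) − 0 = 1, and there is no ∂_3, so H_2 ≅ Z.

As a check, the Euler characteristic is 7 − 21 + 14 = 0, which agrees with 1 − 2 + 1 = 0.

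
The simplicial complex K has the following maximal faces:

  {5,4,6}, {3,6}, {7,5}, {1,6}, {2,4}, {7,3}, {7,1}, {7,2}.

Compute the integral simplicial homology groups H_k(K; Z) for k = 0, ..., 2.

We work with the vertex ordering 1 < 2 < 3 < 4 < 5 < 6 < 7. The simplices of K, each written with vertices in increasing order, are:

  0-simplices (7): [1], [2], [3], [4], [5], [6], [7]
  1-simplices (10): [1,6], [1,7], [2,4], [2,7], [3,6], [3,7], [4,5], [4,6], [5,6], [5,7]
  2-simplices (1): [4,5,6]

Hence C_0 ≅ Z^7, C_1 ≅ Z^10, C_2 ≅ Z^1.

The boundary map ∂_1: C_1 → C_0 is given by ∂[p,q] = [q] − [p]. For instance
  ∂[5,7] = [7] − [5].
The resulting 7×10 matrix has rank 6, and its Smith normal form has invariant factors (1,1,1,1,1,1).

The boundary map ∂_2: C_2 → C_1 acts by ∂[p,q,r] = [q,r] − [p,r] + [p,q]. For instance
  ∂[4,5,6] = [5,6] − [4,6] + [4,5].
The 10×1 boundary matrix has rank 1 and Smith normal form diag(1).

Now H_k = ker ∂_k / im ∂_{k+1}, so:

  H_0: rank C_0 − rank ∂_1 = 7 − 6 = 1, and the invariant factors of ∂_1 are all 1, so H_0 = Z.
  H_1: rank ker ∂_1 − rank ∂_2 = (10 − 6) − 1 = 3, and the invariant factors of ∂_2 are all 1, so H_1 = Z^3.
  H_2: rank ker ∂_2 − rank ∂_3 = (1 − 1) − 0 = 0, and there is no ∂_3, so H_2 = 0.

As a check, the Euler characteristic is 7 − 10 + 1 = -2, which agrees with 1 − 3 + 0 = -2.

H_0 = Z,  H_1 = Z^3,  H_2 = 0.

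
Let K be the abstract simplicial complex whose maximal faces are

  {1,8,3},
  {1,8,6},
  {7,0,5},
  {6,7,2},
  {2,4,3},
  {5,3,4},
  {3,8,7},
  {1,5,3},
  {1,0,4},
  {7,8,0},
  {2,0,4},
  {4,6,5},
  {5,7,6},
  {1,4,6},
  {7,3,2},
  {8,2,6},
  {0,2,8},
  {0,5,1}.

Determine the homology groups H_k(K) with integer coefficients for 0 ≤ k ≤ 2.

H_0 = Z,  H_1 = Z ⊕ Z/2,  H_2 = 0.

K has 9 vertices, 27 edges, 18 triangles.
rank ∂_0 = 0, rank ∂_1 = 8 ⇒ b_0 = 9 − 0 − 8 = 1; all invariant factors of ∂_1 are 1 so no torsion. So H_0 ≅ Z.
rank ∂_1 = 8, rank ∂_2 = 18 ⇒ b_1 = 27 − 8 − 18 = 1; ∂_2 has invariant factor(s) [2] giving torsion. So H_1 ≅ Z ⊕ Z/2.
rank ∂_2 = 18, rank ∂_3 = 0 ⇒ b_2 = 18 − 18 − 0 = 0. So H_2 ≅ 0.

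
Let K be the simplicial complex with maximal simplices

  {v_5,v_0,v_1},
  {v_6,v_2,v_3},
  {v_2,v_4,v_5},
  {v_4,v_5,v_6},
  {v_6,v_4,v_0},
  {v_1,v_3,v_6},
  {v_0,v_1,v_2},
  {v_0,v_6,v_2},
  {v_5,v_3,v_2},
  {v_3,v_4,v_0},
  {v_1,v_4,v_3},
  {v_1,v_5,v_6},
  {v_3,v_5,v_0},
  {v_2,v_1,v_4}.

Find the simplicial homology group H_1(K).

H_1 = Z^2.

K has 7 vertices, 21 edges, 14 triangles.
rank ∂_1 = 6, rank ∂_2 = 13 ⇒ b_1 = 21 − 6 − 13 = 2; all invariant factors of ∂_2 are 1 so no torsion. So H_1 = Z^2.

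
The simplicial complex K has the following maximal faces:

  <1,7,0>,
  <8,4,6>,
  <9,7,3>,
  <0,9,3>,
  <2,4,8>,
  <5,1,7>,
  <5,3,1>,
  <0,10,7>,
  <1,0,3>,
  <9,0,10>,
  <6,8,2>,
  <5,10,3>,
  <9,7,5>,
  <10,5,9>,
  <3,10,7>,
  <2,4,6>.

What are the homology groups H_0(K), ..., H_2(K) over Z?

H_0 ≅ Z^2,  H_1 ≅ Z/2,  H_2 ≅ Z.

Order the vertices as 0 < 1 < 2 < 3 < 4 < 5 < 6 < 7 < 8 < 9 < 10. Listing each simplex with vertices in this order, K has dimension 2 with simplices:

  0-simplices (11): [0], [1], [2], [3], [4], [5], [6], [7], [8], [9], [10]
  1-simplices (24): (24 of them)
  2-simplices (16): [0,1,3], [0,1,7], [0,3,9], [0,7,10], [0,9,10], [1,3,5], [1,5,7], [2,4,6], [2,4,8], [2,6,8], [3,5,10], [3,7,9], [3,7,10], [4,6,8], [5,7,9], [5,9,10]

so the chain groups are C_0 ≅ Z^11, C_1 ≅ Z^24, C_2 ≅ Z^16.

Boundary ∂_1: C_1 → C_0 is given by ∂[p,q] = [q] − [p].
This gives a 11×24 integer matrix of rank 9; reducing to Smith normal form yields diagonal entries (1,1,1,1,1,1,1,1,1).

∂_2: C_2 → C_1 maps a triangle to the signed sum of its edges. For instance
  ∂[0,7,10] = [7,10] − [0,10] + [0,7],
  ∂[0,3,9] = [3,9] − [0,9] + [0,3].
This gives a 24×16 integer matrix of rank 15; reducing to Smith normal form yields diagonal entries (1,1,1,1,1,1,1,1,1,1,1,1,1,1,2).

Now H_k = ker ∂_k / im ∂_{k+1}, so:

  H_0: rank C_0 − rank ∂_1 = 11 − 9 = 2, and the invariant factors of ∂_1 are all 1, so H_0 = Z^2.
  H_1: rank ker ∂_1 − rank ∂_2 = (24 − 9) − 15 = 0, and ∂_2 has invariant factor 2 > 1, so H_1 = Z/2.
  H_2: rank ker ∂_2 − rank ∂_3 = (16 − 15) − 0 = 1, and there is no ∂_3, so H_2 = Z.

(K is a triangulation of the disjoint union of the 2-sphere S^2 and the real projective plane RP^2.)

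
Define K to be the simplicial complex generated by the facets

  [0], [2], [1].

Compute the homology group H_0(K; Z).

H_0 = Z^3.

Order the vertices as 0 < 1 < 2. Listing each simplex with vertices in this order, K has dimension 0 with simplices:

  0-simplices (3): [0], [1], [2]

so the chain groups are C_0 ≅ Z^3.

Reading off H_k = ker ∂_k / im ∂_{k+1}:

  H_0: rank C_0 − rank ∂_1 = 3 − 0 = 3, and there is no ∂_1, so H_0 = Z^3.

(K is a triangulation of a set of 3 points.)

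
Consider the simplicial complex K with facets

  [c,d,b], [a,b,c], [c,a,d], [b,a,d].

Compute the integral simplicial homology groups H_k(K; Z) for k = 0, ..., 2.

We work with the vertex ordering a < b < c < d. The simplices of K, each written with vertices in increasing order, are:

  0-simplices (4): a, b, c, d
  1-simplices (6): ab, ac, ad, bc, bd, cd
  2-simplices (4): abc, abd, acd, bcd

Hence C_0 ≅ Z^4, C_1 ≅ Z^6, C_2 ≅ Z^4.

Boundary ∂_1: C_1 → C_0 is given by ∂[p,q] = [q] − [p]. For instance
  ∂bc = c − b.
The 4×6 boundary matrix has rank 3 and Smith normal form diag(1,1,1).

The boundary map ∂_2: C_2 → C_1 maps a triangle to the signed sum of its edges. For instance
  ∂acd = cd − ad + ac,
  ∂bcd = cd − bd + bc.
The 6×4 boundary matrix has rank 3 and Smith normal form diag(1,1,1).

Reading off H_k = ker ∂_k / im ∂_{k+1}:

  H_0: rank C_0 − rank ∂_1 = 4 − 3 = 1, and the invariant factors of ∂_1 are all 1, so H_0 ≅ Z.
  H_1: rank ker ∂_1 − rank ∂_2 = (6 − 3) − 3 = 0, and the invariant factors of ∂_2 are all 1, so H_1 ≅ 0.
  H_2: rank ker ∂_2 − rank ∂_3 = (4 − 3) − 0 = 1, and there is no ∂_3, so H_2 ≅ Z.

As a check, the Euler characteristic is 4 − 6 + 4 = 2, which agrees with 1 − 0 + 1 = 2.
(K is a triangulation of the 2-sphere S^2.)

H_0 ≅ Z,  H_1 = 0,  H_2 ≅ Z.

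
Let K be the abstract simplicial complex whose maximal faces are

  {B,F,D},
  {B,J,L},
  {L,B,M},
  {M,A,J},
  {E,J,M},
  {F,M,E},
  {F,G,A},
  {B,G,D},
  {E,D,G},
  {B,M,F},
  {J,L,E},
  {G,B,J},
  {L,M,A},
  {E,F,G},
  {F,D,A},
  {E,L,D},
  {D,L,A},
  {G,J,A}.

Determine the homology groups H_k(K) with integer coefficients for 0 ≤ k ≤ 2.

Fix the vertex order A < B < D < E < F < G < J < L < M and write every simplex with vertices in increasing order. Then dim K = 2 and the simplices of K are:

  0-simplices (9): A, B, D, E, F, G, J, L, M
  1-simplices (27): AD, AF, AG, AJ, AL, AM, BD, BF, BG, BJ, BL, BM, DE, DF, DG, DL, EF, EG, EJ, EL, EM, FG, FM, GJ, JL, JM, LM
  2-simplices (18): ADF, ADL, AFG, AGJ, AJM, ALM, BDF, BDG, BFM, BGJ, BJL, BLM, DEG, DEL, EFG, EFM, EJL, EJM

Hence C_0 ≅ Z^9, C_1 ≅ Z^27, C_2 ≅ Z^18.

Boundary ∂_1: C_1 → C_0 maps an edge to its endpoints' difference, ∂[p,q] = q − p. For instance
  ∂BJ = J − B.
The 9×27 boundary matrix has rank 8 and Smith normal form diag(1,1,1,1,1,1,1,1).

Boundary ∂_2: C_2 → C_1 sends each 2-simplex [p,q,r] to [q,r] − [p,r] + [p,q]. For instance
  ∂BJL = JL − BL + BJ,
  ∂ADF = DF − AF + AD.
As a 27×18 matrix over Z this has rank 18, with invariant factors (1,1,1,1,1,1,1,1,1,1,1,1,1,1,1,1,1,2).

Now H_k = ker ∂_k / im ∂_{k+1}, so:

  H_0: rank C_0 − rank ∂_1 = 9 − 8 = 1, and the invariant factors of ∂_1 are all 1, so H_0 ≅ Z.
  H_1: rank ker ∂_1 − rank ∂_2 = (27 − 8) − 18 = 1, and ∂_2 has invariant factor 2 > 1, so H_1 ≅ Z ⊕ Z/2.
  H_2: rank ker ∂_2 − rank ∂_3 = (18 − 18) − 0 = 0, and there is no ∂_3, so H_2 ≅ 0.

As a check, the Euler characteristic is 9 − 27 + 18 = 0, which agrees with 1 − 1 + 0 = 0.
(K is a triangulation of the Klein bottle.)

H_0 ≅ Z,  H_1 ≅ Z ⊕ Z/2,  H_2 = 0.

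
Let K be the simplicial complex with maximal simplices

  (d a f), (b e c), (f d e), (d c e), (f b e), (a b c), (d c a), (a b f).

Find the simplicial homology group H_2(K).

H_2 ≅ Z.

We work with the vertex ordering a < b < c < d < e < f. The simplices of K, each written with vertices in increasing order, are:

  0-simplices (6): a, b, c, d, e, f
  1-simplices (12): ab, ac, ad, af, bc, be, bf, cd, ce, de, df, ef
  2-simplices (8): abc, abf, acd, adf, bce, bef, cde, def

Hence C_0 ≅ Z^6, C_1 ≅ Z^12, C_2 ≅ Z^8.

∂_1: C_1 → C_0 maps an edge to its endpoints' difference, ∂[p,q] = q − p. For instance
  ∂bf = f − b.
The 6×12 boundary matrix has rank 5 and Smith normal form diag(1,1,1,1,1).

Boundary ∂_2: C_2 → C_1 maps a triangle to the signed sum of its edges. For instance
  ∂adf = df − af + ad,
  ∂acd = cd − ad + ac.
The 12×8 boundary matrix has rank 7 and Smith normal form diag(1,1,1,1,1,1,1).

Now H_k = ker ∂_k / im ∂_{k+1}, so:

  H_2: rank ker ∂_2 − rank ∂_3 = (8 − 7) − 0 = 1, and there is no ∂_3, so H_2 = Z.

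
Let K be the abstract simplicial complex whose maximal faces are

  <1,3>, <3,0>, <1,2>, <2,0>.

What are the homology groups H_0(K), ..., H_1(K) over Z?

H_0 = Z,  H_1 = Z.

Take the total order 0 < 1 < 2 < 3 on the vertex set. Then K (dimension 1) consists of the simplices:

  0-simplices (4): [0], [1], [2], [3]
  1-simplices (4): [0,2], [0,3], [1,2], [1,3]

so the chain groups are C_0 ≅ Z^4, C_1 ≅ Z^4.

Boundary ∂_1: C_1 → C_0 is given by ∂[p,q] = [q] − [p]. For instance
  ∂[0,3] = [3] − [0].
As a 4×4 matrix over Z this has rank 3, with invariant factors (1,1,1).

From H_k ≅ ker(∂_k) / im(∂_{k+1}) we obtain:

  H_0: rank C_0 − rank ∂_1 = 4 − 3 = 1, and the invariant factors of ∂_1 are all 1, so H_0 = Z.
  H_1: rank ker ∂_1 − rank ∂_2 = (4 − 3) − 0 = 1, and there is no ∂_2, so H_1 = Z.

As a check, the Euler characteristic is 4 − 4 = 0, which agrees with 1 − 1 = 0.
(K is a triangulation of the circle S^1.)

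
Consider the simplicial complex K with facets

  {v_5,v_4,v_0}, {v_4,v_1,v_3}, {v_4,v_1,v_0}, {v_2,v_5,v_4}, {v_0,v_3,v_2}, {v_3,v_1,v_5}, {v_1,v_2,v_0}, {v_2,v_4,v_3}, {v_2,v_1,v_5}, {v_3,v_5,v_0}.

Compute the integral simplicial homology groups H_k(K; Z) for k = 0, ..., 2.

Take the total order v_0 < v_1 < v_2 < v_3 < v_4 < v_5 on the vertex set. Then K (dimension 2) consists of the simplices:

  0-simplices (6): [v_0], [v_1], [v_2], [v_3], [v_4], [v_5]
  1-simplices (15): (15 of them)
  2-simplices (10): [v_0,v_1,v_2], [v_0,v_1,v_4], [v_0,v_2,v_3], [v_0,v_3,v_5], [v_0,v_4,v_5], [v_1,v_2,v_5], [v_1,v_3,v_4], [v_1,v_3,v_5], [v_2,v_3,v_4], [v_2,v_4,v_5]

Hence C_0 ≅ Z^6, C_1 ≅ Z^15, C_2 ≅ Z^10.

The boundary map ∂_1: C_1 → C_0 is given by ∂[p,q] = [q] − [p].
As a 6×15 matrix over Z this has rank 5, with invariant factors (1,1,1,1,1).

The boundary map ∂_2: C_2 → C_1 maps a triangle to the signed sum of its edges. For instance
  ∂[v_2,v_4,v_5] = [v_4,v_5] − [v_2,v_5] + [v_2,v_4],
  ∂[v_1,v_2,v_5] = [v_2,v_5] − [v_1,v_5] + [v_1,v_2].
This gives a 15×10 integer matrix of rank 10; reducing to Smith normal form yields diagonal entries (1,1,1,1,1,1,1,1,1,2).

Computing H_k = (kernel of ∂_k) / (image of ∂_{k+1}):

  H_0: rank C_0 − rank ∂_1 = 6 − 5 = 1, and the invariant factors of ∂_1 are all 1, so H_0 ≅ Z.
  H_1: rank ker ∂_1 − rank ∂_2 = (15 − 5) − 10 = 0, and ∂_2 has invariant factor 2 > 1, so H_1 ≅ Z_2.
  H_2: rank ker ∂_2 − rank ∂_3 = (10 − 10) − 0 = 0, and there is no ∂_3, so H_2 ≅ 0.

(K is a triangulation of the real projective plane RP^2.)

H_0 ≅ Z,  H_1 ≅ Z_2,  H_2 = 0.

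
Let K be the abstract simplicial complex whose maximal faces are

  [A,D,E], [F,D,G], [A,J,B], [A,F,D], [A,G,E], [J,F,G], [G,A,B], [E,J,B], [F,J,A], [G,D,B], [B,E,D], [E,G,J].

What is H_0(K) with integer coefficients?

Take the total order A < B < D < E < F < G < J on the vertex set. Then K (dimension 2) consists of the simplices:

  0-simplices (7): A, B, D, E, F, G, J
  1-simplices (18): AB, AD, AE, AF, AG, AJ, BD, BE, BG, BJ, DE, DF, DG, EG, EJ, FG, FJ, GJ
  2-simplices (12): ABG, ABJ, ADE, ADF, AEG, AFJ, BDE, BDG, BEJ, DFG, EGJ, FGJ

giving chain groups C_0 ≅ Z^7, C_1 ≅ Z^18, C_2 ≅ Z^12.

Boundary ∂_1: C_1 → C_0 maps an edge to its endpoints' difference, ∂[p,q] = q − p.
The resulting 7×18 matrix has rank 6, and its Smith normal form has invariant factors (1,1,1,1,1,1).

Boundary ∂_2: C_2 → C_1 acts by ∂[p,q,r] = [q,r] − [p,r] + [p,q]. For instance
  ∂BDG = DG − BG + BD,
  ∂ABJ = BJ − AJ + AB.
As a 18×12 matrix over Z this has rank 12, with invariant factors (1,1,1,1,1,1,1,1,1,1,1,2).

From H_k ≅ ker(∂_k) / im(∂_{k+1}) we obtain:

  H_0: rank C_0 − rank ∂_1 = 7 − 6 = 1, and the invariant factors of ∂_1 are all 1, so H_0 ≅ Z.

H_0 = Z.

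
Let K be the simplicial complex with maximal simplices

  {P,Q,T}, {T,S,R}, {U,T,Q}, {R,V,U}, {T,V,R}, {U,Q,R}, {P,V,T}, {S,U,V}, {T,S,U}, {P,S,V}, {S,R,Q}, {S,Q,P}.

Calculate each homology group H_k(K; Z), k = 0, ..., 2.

Take the total order P < Q < R < S < T < U < V on the vertex set. Then K (dimension 2) consists of the simplices:

  0-simplices (7): P, Q, R, S, T, U, V
  1-simplices (18): PQ, PS, PT, PV, QR, QS, QT, QU, RS, RT, RU, RV, ST, SU, SV, TU, TV, UV
  2-simplices (12): PQS, PQT, PSV, PTV, QRS, QRU, QTU, RST, RTV, RUV, STU, SUV

Hence C_0 ≅ Z^7, C_1 ≅ Z^18, C_2 ≅ Z^12.

Boundary ∂_1: C_1 → C_0 sends each edge [p,q] (with p < q) to q − p.
As a 7×18 matrix over Z this has rank 6, with invariant factors (1,1,1,1,1,1).

∂_2: C_2 → C_1 sends each 2-simplex [p,q,r] to [q,r] − [p,r] + [p,q]. For instance
  ∂PQS = QS − PS + PQ,
  ∂QTU = TU − QU + QT.
This gives a 18×12 integer matrix of rank 12; reducing to Smith normal form yields diagonal entries (1,1,1,1,1,1,1,1,1,1,1,2).

Reading off H_k = ker ∂_k / im ∂_{k+1}:

  H_0: rank C_0 − rank ∂_1 = 7 − 6 = 1, and the invariant factors of ∂_1 are all 1, so H_0 ≅ Z.
  H_1: rank ker ∂_1 − rank ∂_2 = (18 − 6) − 12 = 0, and ∂_2 has invariant factor 2 > 1, so H_1 ≅ Z/2Z.
  H_2: rank ker ∂_2 − rank ∂_3 = (12 − 12) − 0 = 0, and there is no ∂_3, so H_2 ≅ 0.

As a check, the Euler characteristic is 7 − 18 + 12 = 1, which agrees with 1 − 0 + 0 = 1.

H_0 = Z,  H_1 = Z/2Z,  H_2 = 0.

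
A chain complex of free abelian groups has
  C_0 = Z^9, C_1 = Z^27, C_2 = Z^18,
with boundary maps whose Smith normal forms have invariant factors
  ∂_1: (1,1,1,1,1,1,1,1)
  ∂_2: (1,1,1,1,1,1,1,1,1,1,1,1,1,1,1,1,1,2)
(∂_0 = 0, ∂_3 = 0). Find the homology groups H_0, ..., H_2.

H_0 = Z,  H_1 = Z ⊕ Z/2Z,  H_2 = 0.

H_0: b_0 = 9 − 0 − 8 = 1; torsion from ∂_1 factors > 1: none. So H_0 = Z.
H_1: b_1 = 27 − 8 − 18 = 1; torsion from ∂_2 factors > 1: [2]. So H_1 = Z ⊕ Z/2Z.
H_2: b_2 = 18 − 18 − 0 = 0; torsion from ∂_3 factors > 1: none. So H_2 = 0.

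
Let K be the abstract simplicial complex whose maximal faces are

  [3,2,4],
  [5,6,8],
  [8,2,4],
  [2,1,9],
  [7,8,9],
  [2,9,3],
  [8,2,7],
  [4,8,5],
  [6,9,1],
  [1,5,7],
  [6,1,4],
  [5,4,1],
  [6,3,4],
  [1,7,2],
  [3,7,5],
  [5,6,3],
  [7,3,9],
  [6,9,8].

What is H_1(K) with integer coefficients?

H_1 ≅ Z ⊕ Z/2.

Fix the vertex order 1 < 2 < 3 < 4 < 5 < 6 < 7 < 8 < 9 and write every simplex with vertices in increasing order. Then dim K = 2 and the simplices of K are:

  0-simplices (9): [1], [2], [3], [4], [5], [6], [7], [8], [9]
  1-simplices (27): (27 of them)
  2-simplices (18): [1,2,7], [1,2,9], [1,4,5], [1,4,6], [1,5,7], [1,6,9], [2,3,4], [2,3,9], [2,4,8], [2,7,8], [3,4,6], [3,5,6], [3,5,7], [3,7,9], [4,5,8], [5,6,8], [6,8,9], [7,8,9]

Hence C_0 ≅ Z^9, C_1 ≅ Z^27, C_2 ≅ Z^18.

∂_1: C_1 → C_0 is given by ∂[p,q] = [q] − [p]. For instance
  ∂[2,7] = [7] − [2].
This gives a 9×27 integer matrix of rank 8; reducing to Smith normal form yields diagonal entries (1,1,1,1,1,1,1,1).

The boundary map ∂_2: C_2 → C_1 sends each 2-simplex [p,q,r] to [q,r] − [p,r] + [p,q]. For instance
  ∂[4,5,8] = [5,8] − [4,8] + [4,5],
  ∂[2,4,8] = [4,8] − [2,8] + [2,4].
The resulting 27×18 matrix has rank 18, and its Smith normal form has invariant factors (1,1,1,1,1,1,1,1,1,1,1,1,1,1,1,1,1,2).

From H_k ≅ ker(∂_k) / im(∂_{k+1}) we obtain:

  H_1: rank ker ∂_1 − rank ∂_2 = (27 − 8) − 18 = 1, and ∂_2 has invariant factor 2 > 1, so H_1 = Z ⊕ Z/2.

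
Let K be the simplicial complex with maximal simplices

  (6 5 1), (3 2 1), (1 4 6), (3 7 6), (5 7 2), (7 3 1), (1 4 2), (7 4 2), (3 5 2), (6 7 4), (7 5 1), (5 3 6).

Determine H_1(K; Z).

We work with the vertex ordering 1 < 2 < 3 < 4 < 5 < 6 < 7. The simplices of K, each written with vertices in increasing order, are:

  0-simplices (7): [1], [2], [3], [4], [5], [6], [7]
  1-simplices (18): [1,2], [1,3], [1,4], [1,5], [1,6], [1,7], [2,3], [2,4], [2,5], [2,7], [3,5], [3,6], [3,7], [4,6], [4,7], [5,6], [5,7], [6,7]
  2-simplices (12): [1,2,3], [1,2,4], [1,3,7], [1,4,6], [1,5,6], [1,5,7], [2,3,5], [2,4,7], [2,5,7], [3,5,6], [3,6,7], [4,6,7]

Hence C_0 ≅ Z^7, C_1 ≅ Z^18, C_2 ≅ Z^12.

The boundary map ∂_1: C_1 → C_0 is given by ∂[p,q] = [q] − [p]. For instance
  ∂[5,6] = [6] − [5].
As a 7×18 matrix over Z this has rank 6, with invariant factors (1,1,1,1,1,1).

The boundary map ∂_2: C_2 → C_1 acts by ∂[p,q,r] = [q,r] − [p,r] + [p,q]. For instance
  ∂[3,5,6] = [5,6] − [3,6] + [3,5],
  ∂[2,3,5] = [3,5] − [2,5] + [2,3].
The 18×12 boundary matrix has rank 12 and Smith normal form diag(1,1,1,1,1,1,1,1,1,1,1,2).

Reading off H_k = ker ∂_k / im ∂_{k+1}:

  H_1: rank ker ∂_1 − rank ∂_2 = (18 − 6) − 12 = 0, and ∂_2 has invariant factor 2 > 1, so H_1 ≅ Z_2.

H_1 ≅ Z_2.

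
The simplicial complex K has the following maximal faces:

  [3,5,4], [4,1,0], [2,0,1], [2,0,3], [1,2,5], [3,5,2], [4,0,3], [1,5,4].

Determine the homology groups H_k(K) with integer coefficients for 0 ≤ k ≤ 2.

Take the total order 0 < 1 < 2 < 3 < 4 < 5 on the vertex set. Then K (dimension 2) consists of the simplices:

  0-simplices (6): [0], [1], [2], [3], [4], [5]
  1-simplices (12): [0,1], [0,2], [0,3], [0,4], [1,2], [1,4], [1,5], [2,3], [2,5], [3,4], [3,5], [4,5]
  2-simplices (8): [0,1,2], [0,1,4], [0,2,3], [0,3,4], [1,2,5], [1,4,5], [2,3,5], [3,4,5]

Hence C_0 ≅ Z^6, C_1 ≅ Z^12, C_2 ≅ Z^8.

Boundary ∂_1: C_1 → C_0 is given by ∂[p,q] = [q] − [p]. For instance
  ∂[0,1] = [1] − [0].
The resulting 6×12 matrix has rank 5, and its Smith normal form has invariant factors (1,1,1,1,1).

∂_2: C_2 → C_1 acts by ∂[p,q,r] = [q,r] − [p,r] + [p,q]. For instance
  ∂[0,3,4] = [3,4] − [0,4] + [0,3],
  ∂[1,2,5] = [2,5] − [1,5] + [1,2].
As a 12×8 matrix over Z this has rank 7, with invariant factors (1,1,1,1,1,1,1).

Reading off H_k = ker ∂_k / im ∂_{k+1}:

  H_0: rank C_0 − rank ∂_1 = 6 − 5 = 1, and the invariant factors of ∂_1 are all 1, so H_0 = Z.
  H_1: rank ker ∂_1 − rank ∂_2 = (12 − 5) − 7 = 0, and the invariant factors of ∂_2 are all 1, so H_1 = 0.
  H_2: rank ker ∂_2 − rank ∂_3 = (8 − 7) − 0 = 1, and there is no ∂_3, so H_2 = Z.

As a check, the Euler characteristic is 6 − 12 + 8 = 2, which agrees with 1 − 0 + 1 = 2.

H_0 ≅ Z,  H_1 = 0,  H_2 ≅ Z.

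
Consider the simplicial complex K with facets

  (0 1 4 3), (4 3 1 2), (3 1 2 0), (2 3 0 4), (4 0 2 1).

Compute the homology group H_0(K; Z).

H_0 = Z.

K has 5 vertices, 10 edges, 10 triangles, 5 3-simplices.
rank ∂_0 = 0, rank ∂_1 = 4 ⇒ b_0 = 5 − 0 − 4 = 1; all invariant factors of ∂_1 are 1 so no torsion. So H_0 ≅ Z.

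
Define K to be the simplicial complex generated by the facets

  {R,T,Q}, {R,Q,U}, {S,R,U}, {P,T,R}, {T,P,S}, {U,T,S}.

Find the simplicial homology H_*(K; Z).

Take the total order P < Q < R < S < T < U on the vertex set. Then K (dimension 2) consists of the simplices:

  0-simplices (6): P, Q, R, S, T, U
  1-simplices (12): PR, PS, PT, QR, QT, QU, RS, RT, RU, ST, SU, TU
  2-simplices (6): PRT, PST, QRT, QRU, RSU, STU

so the chain groups are C_0 ≅ Z^6, C_1 ≅ Z^12, C_2 ≅ Z^6.

Boundary ∂_1: C_1 → C_0 is given by ∂[p,q] = [q] − [p]. For instance
  ∂SU = U − S.
As a 6×12 matrix over Z this has rank 5, with invariant factors (1,1,1,1,1).

∂_2: C_2 → C_1 acts by ∂[p,q,r] = [q,r] − [p,r] + [p,q]. For instance
  ∂QRT = RT − QT + QR,
  ∂PST = ST − PT + PS.
The resulting 12×6 matrix has rank 6, and its Smith normal form has invariant factors (1,1,1,1,1,1).

Now H_k = ker ∂_k / im ∂_{k+1}, so:

  H_0: rank C_0 − rank ∂_1 = 6 − 5 = 1, and the invariant factors of ∂_1 are all 1, so H_0 ≅ Z.
  H_1: rank ker ∂_1 − rank ∂_2 = (12 − 5) − 6 = 1, and the invariant factors of ∂_2 are all 1, so H_1 ≅ Z.
  H_2: rank ker ∂_2 − rank ∂_3 = (6 − 6) − 0 = 0, and there is no ∂_3, so H_2 ≅ 0.

H_0 = Z,  H_1 = Z,  H_2 = 0.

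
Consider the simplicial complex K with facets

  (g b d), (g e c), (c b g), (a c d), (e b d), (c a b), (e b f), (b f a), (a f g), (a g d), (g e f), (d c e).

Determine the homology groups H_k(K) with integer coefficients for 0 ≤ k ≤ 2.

Take the total order a < b < c < d < e < f < g on the vertex set. Then K (dimension 2) consists of the simplices:

  0-simplices (7): a, b, c, d, e, f, g
  1-simplices (18): ab, ac, ad, af, ag, bc, bd, be, bf, bg, cd, ce, cg, de, dg, ef, eg, fg
  2-simplices (12): abc, abf, acd, adg, afg, bcg, bde, bdg, bef, cde, ceg, efg

so the chain groups are C_0 ≅ Z^7, C_1 ≅ Z^18, C_2 ≅ Z^12.

The boundary map ∂_1: C_1 → C_0 maps an edge to its endpoints' difference, ∂[p,q] = q − p.
As a 7×18 matrix over Z this has rank 6, with invariant factors (1,1,1,1,1,1).

Boundary ∂_2: C_2 → C_1 maps a triangle to the signed sum of its edges. For instance
  ∂bdg = dg − bg + bd,
  ∂adg = dg − ag + ad.
The 18×12 boundary matrix has rank 12 and Smith normal form diag(1,1,1,1,1,1,1,1,1,1,1,2).

Reading off H_k = ker ∂_k / im ∂_{k+1}:

  H_0: rank C_0 − rank ∂_1 = 7 − 6 = 1, and the invariant factors of ∂_1 are all 1, so H_0 = Z.
  H_1: rank ker ∂_1 − rank ∂_2 = (18 − 6) − 12 = 0, and ∂_2 has invariant factor 2 > 1, so H_1 = Z/2.
  H_2: rank ker ∂_2 − rank ∂_3 = (12 − 12) − 0 = 0, and there is no ∂_3, so H_2 = 0.

As a check, the Euler characteristic is 7 − 18 + 12 = 1, which agrees with 1 − 0 + 0 = 1.
(K is a triangulation of the real projective plane RP^2.)

H_0 = Z,  H_1 = Z/2,  H_2 = 0.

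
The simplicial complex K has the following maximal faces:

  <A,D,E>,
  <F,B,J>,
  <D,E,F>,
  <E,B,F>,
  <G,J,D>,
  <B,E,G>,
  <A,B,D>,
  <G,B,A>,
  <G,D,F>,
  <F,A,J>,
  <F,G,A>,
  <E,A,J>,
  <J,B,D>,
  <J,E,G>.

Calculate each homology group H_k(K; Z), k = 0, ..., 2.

H_0 = Z,  H_1 = Z^2,  H_2 = Z.

Fix the vertex order A < B < D < E < F < G < J and write every simplex with vertices in increasing order. Then dim K = 2 and the simplices of K are:

  0-simplices (7): A, B, D, E, F, G, J
  1-simplices (21): AB, AD, AE, AF, AG, AJ, BD, BE, BF, BG, BJ, DE, DF, DG, DJ, EF, EG, EJ, FG, FJ, GJ
  2-simplices (14): ABD, ABG, ADE, AEJ, AFG, AFJ, BDJ, BEF, BEG, BFJ, DEF, DFG, DGJ, EGJ

so the chain groups are C_0 ≅ Z^7, C_1 ≅ Z^21, C_2 ≅ Z^14.

Boundary ∂_1: C_1 → C_0 is given by ∂[p,q] = [q] − [p]. For instance
  ∂FG = G − F.
The resulting 7×21 matrix has rank 6, and its Smith normal form has invariant factors (1,1,1,1,1,1).

The boundary map ∂_2: C_2 → C_1 sends each 2-simplex [p,q,r] to [q,r] − [p,r] + [p,q]. For instance
  ∂BEF = EF − BF + BE,
  ∂DGJ = GJ − DJ + DG.
This gives a 21×14 integer matrix of rank 13; reducing to Smith normal form yields diagonal entries (1,1,1,1,1,1,1,1,1,1,1,1,1).

From H_k ≅ ker(∂_k) / im(∂_{k+1}) we obtain:

  H_0: rank C_0 − rank ∂_1 = 7 − 6 = 1, and the invariant factors of ∂_1 are all 1, so H_0 = Z.
  H_1: rank ker ∂_1 − rank ∂_2 = (21 − 6) − 13 = 2, and the invariant factors of ∂_2 are all 1, so H_1 = Z^2.
  H_2: rank ker ∂_2 − rank ∂_3 = (14 − 13) − 0 = 1, and there is no ∂_3, so H_2 = Z.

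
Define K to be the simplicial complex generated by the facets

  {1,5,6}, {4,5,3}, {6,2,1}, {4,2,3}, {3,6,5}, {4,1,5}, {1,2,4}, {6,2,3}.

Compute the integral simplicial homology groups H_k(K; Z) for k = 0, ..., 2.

We work with the vertex ordering 1 < 2 < 3 < 4 < 5 < 6. The simplices of K, each written with vertices in increasing order, are:

  0-simplices (6): [1], [2], [3], [4], [5], [6]
  1-simplices (12): [1,2], [1,4], [1,5], [1,6], [2,3], [2,4], [2,6], [3,4], [3,5], [3,6], [4,5], [5,6]
  2-simplices (8): [1,2,4], [1,2,6], [1,4,5], [1,5,6], [2,3,4], [2,3,6], [3,4,5], [3,5,6]

Hence C_0 ≅ Z^6, C_1 ≅ Z^12, C_2 ≅ Z^8.

∂_1: C_1 → C_0 sends each edge [p,q] (with p < q) to q − p. For instance
  ∂[5,6] = [6] − [5].
The resulting 6×12 matrix has rank 5, and its Smith normal form has invariant factors (1,1,1,1,1).

Boundary ∂_2: C_2 → C_1 maps a triangle to the signed sum of its edges. For instance
  ∂[2,3,4] = [3,4] − [2,4] + [2,3],
  ∂[3,5,6] = [5,6] − [3,6] + [3,5].
As a 12×8 matrix over Z this has rank 7, with invariant factors (1,1,1,1,1,1,1).

Computing H_k = (kernel of ∂_k) / (image of ∂_{k+1}):

  H_0: rank C_0 − rank ∂_1 = 6 − 5 = 1, and the invariant factors of ∂_1 are all 1, so H_0 ≅ Z.
  H_1: rank ker ∂_1 − rank ∂_2 = (12 − 5) − 7 = 0, and the invariant factors of ∂_2 are all 1, so H_1 ≅ 0.
  H_2: rank ker ∂_2 − rank ∂_3 = (8 − 7) − 0 = 1, and there is no ∂_3, so H_2 ≅ Z.

H_0 ≅ Z,  H_1 = 0,  H_2 ≅ Z.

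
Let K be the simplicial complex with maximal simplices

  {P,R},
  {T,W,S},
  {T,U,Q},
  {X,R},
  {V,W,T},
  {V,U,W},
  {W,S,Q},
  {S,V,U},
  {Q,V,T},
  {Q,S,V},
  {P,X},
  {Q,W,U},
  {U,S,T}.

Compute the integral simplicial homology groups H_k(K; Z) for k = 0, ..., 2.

Fix the vertex order P < Q < R < S < T < U < V < W < X and write every simplex with vertices in increasing order. Then dim K = 2 and the simplices of K are:

  0-simplices (9): P, Q, R, S, T, U, V, W, X
  1-simplices (18): PR, PX, QS, QT, QU, QV, QW, RX, ST, SU, SV, SW, TU, TV, TW, UV, UW, VW
  2-simplices (10): QSV, QSW, QTU, QTV, QUW, STU, STW, SUV, TVW, UVW

so the chain groups are C_0 ≅ Z^9, C_1 ≅ Z^18, C_2 ≅ Z^10.

The boundary map ∂_1: C_1 → C_0 is given by ∂[p,q] = [q] − [p]. For instance
  ∂UW = W − U.
The resulting 9×18 matrix has rank 7, and its Smith normal form has invariant factors (1,1,1,1,1,1,1).

The boundary map ∂_2: C_2 → C_1 acts by ∂[p,q,r] = [q,r] − [p,r] + [p,q]. For instance
  ∂SUV = UV − SV + SU,
  ∂QUW = UW − QW + QU.
As a 18×10 matrix over Z this has rank 10, with invariant factors (1,1,1,1,1,1,1,1,1,2).

From H_k ≅ ker(∂_k) / im(∂_{k+1}) we obtain:

  H_0: rank C_0 − rank ∂_1 = 9 − 7 = 2, and the invariant factors of ∂_1 are all 1, so H_0 = Z^2.
  H_1: rank ker ∂_1 − rank ∂_2 = (18 − 7) − 10 = 1, and ∂_2 has invariant factor 2 > 1, so H_1 = Z ⊕ Z/2.
  H_2: rank ker ∂_2 − rank ∂_3 = (10 − 10) − 0 = 0, and there is no ∂_3, so H_2 = 0.

As a check, the Euler characteristic is 9 − 18 + 10 = 1, which agrees with 2 − 1 + 0 = 1.

H_0 ≅ Z^2,  H_1 ≅ Z ⊕ Z/2,  H_2 = 0.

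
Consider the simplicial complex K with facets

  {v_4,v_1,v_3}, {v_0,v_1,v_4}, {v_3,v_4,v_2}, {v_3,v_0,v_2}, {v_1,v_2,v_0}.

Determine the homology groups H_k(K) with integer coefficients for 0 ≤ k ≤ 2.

H_0 = Z,  H_1 = Z,  H_2 = 0.

Order the vertices as v_0 < v_1 < v_2 < v_3 < v_4. Listing each simplex with vertices in this order, K has dimension 2 with simplices:

  0-simplices (5): [v_0], [v_1], [v_2], [v_3], [v_4]
  1-simplices (10): [v_0,v_1], [v_0,v_2], [v_0,v_3], [v_0,v_4], [v_1,v_2], [v_1,v_3], [v_1,v_4], [v_2,v_3], [v_2,v_4], [v_3,v_4]
  2-simplices (5): [v_0,v_1,v_2], [v_0,v_1,v_4], [v_0,v_2,v_3], [v_1,v_3,v_4], [v_2,v_3,v_4]

giving chain groups C_0 ≅ Z^5, C_1 ≅ Z^10, C_2 ≅ Z^5.

The boundary map ∂_1: C_1 → C_0 sends each edge [p,q] (with p < q) to q − p. For instance
  ∂[v_0,v_2] = [v_2] − [v_0].
This gives a 5×10 integer matrix of rank 4; reducing to Smith normal form yields diagonal entries (1,1,1,1).

The boundary map ∂_2: C_2 → C_1 maps a triangle to the signed sum of its edges. For instance
  ∂[v_0,v_1,v_4] = [v_1,v_4] − [v_0,v_4] + [v_0,v_1],
  ∂[v_2,v_3,v_4] = [v_3,v_4] − [v_2,v_4] + [v_2,v_3].
The resulting 10×5 matrix has rank 5, and its Smith normal form has invariant factors (1,1,1,1,1).

From H_k ≅ ker(∂_k) / im(∂_{k+1}) we obtain:

  H_0: rank C_0 − rank ∂_1 = 5 − 4 = 1, and the invariant factors of ∂_1 are all 1, so H_0 = Z.
  H_1: rank ker ∂_1 − rank ∂_2 = (10 − 4) − 5 = 1, and the invariant factors of ∂_2 are all 1, so H_1 = Z.
  H_2: rank ker ∂_2 − rank ∂_3 = (5 − 5) − 0 = 0, and there is no ∂_3, so H_2 = 0.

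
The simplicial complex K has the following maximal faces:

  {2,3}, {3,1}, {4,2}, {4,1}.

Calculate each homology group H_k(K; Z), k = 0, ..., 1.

H_0 ≅ Z,  H_1 ≅ Z.

We work with the vertex ordering 1 < 2 < 3 < 4. The simplices of K, each written with vertices in increasing order, are:

  0-simplices (4): [1], [2], [3], [4]
  1-simplices (4): [1,3], [1,4], [2,3], [2,4]

giving chain groups C_0 ≅ Z^4, C_1 ≅ Z^4.

∂_1: C_1 → C_0 maps an edge to its endpoints' difference, ∂[p,q] = q − p.
As a 4×4 matrix over Z this has rank 3, with invariant factors (1,1,1).

Now H_k = ker ∂_k / im ∂_{k+1}, so:

  H_0: rank C_0 − rank ∂_1 = 4 − 3 = 1, and the invariant factors of ∂_1 are all 1, so H_0 ≅ Z.
  H_1: rank ker ∂_1 − rank ∂_2 = (4 − 3) − 0 = 1, and there is no ∂_2, so H_1 ≅ Z.

(K is a triangulation of the circle S^1.)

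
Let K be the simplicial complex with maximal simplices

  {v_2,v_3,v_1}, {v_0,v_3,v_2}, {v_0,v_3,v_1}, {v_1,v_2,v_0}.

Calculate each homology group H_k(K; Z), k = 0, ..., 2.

Fix the vertex order v_0 < v_1 < v_2 < v_3 and write every simplex with vertices in increasing order. Then dim K = 2 and the simplices of K are:

  0-simplices (4): [v_0], [v_1], [v_2], [v_3]
  1-simplices (6): [v_0,v_1], [v_0,v_2], [v_0,v_3], [v_1,v_2], [v_1,v_3], [v_2,v_3]
  2-simplices (4): [v_0,v_1,v_2], [v_0,v_1,v_3], [v_0,v_2,v_3], [v_1,v_2,v_3]

giving chain groups C_0 ≅ Z^4, C_1 ≅ Z^6, C_2 ≅ Z^4.

Boundary ∂_1: C_1 → C_0 is given by ∂[p,q] = [q] − [p]. For instance
  ∂[v_1,v_3] = [v_3] − [v_1].
This gives a 4×6 integer matrix of rank 3; reducing to Smith normal form yields diagonal entries (1,1,1).

Boundary ∂_2: C_2 → C_1 sends each 2-simplex [p,q,r] to [q,r] − [p,r] + [p,q]. For instance
  ∂[v_0,v_2,v_3] = [v_2,v_3] − [v_0,v_3] + [v_0,v_2],
  ∂[v_0,v_1,v_2] = [v_1,v_2] − [v_0,v_2] + [v_0,v_1].
The resulting 6×4 matrix has rank 3, and its Smith normal form has invariant factors (1,1,1).

Reading off H_k = ker ∂_k / im ∂_{k+1}:

  H_0: rank C_0 − rank ∂_1 = 4 − 3 = 1, and the invariant factors of ∂_1 are all 1, so H_0 ≅ Z.
  H_1: rank ker ∂_1 − rank ∂_2 = (6 − 3) − 3 = 0, and the invariant factors of ∂_2 are all 1, so H_1 ≅ 0.
  H_2: rank ker ∂_2 − rank ∂_3 = (4 − 3) − 0 = 1, and there is no ∂_3, so H_2 ≅ Z.

H_0 = Z,  H_1 = 0,  H_2 = Z.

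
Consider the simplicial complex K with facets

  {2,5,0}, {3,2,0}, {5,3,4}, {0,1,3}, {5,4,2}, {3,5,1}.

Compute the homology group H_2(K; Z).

H_2 = 0.

We work with the vertex ordering 0 < 1 < 2 < 3 < 4 < 5. The simplices of K, each written with vertices in increasing order, are:

  0-simplices (6): [0], [1], [2], [3], [4], [5]
  1-simplices (12): [0,1], [0,2], [0,3], [0,5], [1,3], [1,5], [2,3], [2,4], [2,5], [3,4], [3,5], [4,5]
  2-simplices (6): [0,1,3], [0,2,3], [0,2,5], [1,3,5], [2,4,5], [3,4,5]

giving chain groups C_0 ≅ Z^6, C_1 ≅ Z^12, C_2 ≅ Z^6.

The boundary map ∂_1: C_1 → C_0 is given by ∂[p,q] = [q] − [p]. For instance
  ∂[2,3] = [3] − [2].
The 6×12 boundary matrix has rank 5 and Smith normal form diag(1,1,1,1,1).

Boundary ∂_2: C_2 → C_1 acts by ∂[p,q,r] = [q,r] − [p,r] + [p,q]. For instance
  ∂[0,2,5] = [2,5] − [0,5] + [0,2],
  ∂[0,1,3] = [1,3] − [0,3] + [0,1].
As a 12×6 matrix over Z this has rank 6, with invariant factors (1,1,1,1,1,1).

From H_k ≅ ker(∂_k) / im(∂_{k+1}) we obtain:

  H_2: rank ker ∂_2 − rank ∂_3 = (6 − 6) − 0 = 0, and there is no ∂_3, so H_2 ≅ 0.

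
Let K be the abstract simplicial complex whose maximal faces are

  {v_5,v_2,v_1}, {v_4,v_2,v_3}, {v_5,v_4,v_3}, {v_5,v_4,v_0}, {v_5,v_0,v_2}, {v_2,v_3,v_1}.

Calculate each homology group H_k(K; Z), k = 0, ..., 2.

Order the vertices as v_0 < v_1 < v_2 < v_3 < v_4 < v_5. Listing each simplex with vertices in this order, K has dimension 2 with simplices:

  0-simplices (6): [v_0], [v_1], [v_2], [v_3], [v_4], [v_5]
  1-simplices (12): [v_0,v_2], [v_0,v_4], [v_0,v_5], [v_1,v_2], [v_1,v_3], [v_1,v_5], [v_2,v_3], [v_2,v_4], [v_2,v_5], [v_3,v_4], [v_3,v_5], [v_4,v_5]
  2-simplices (6): [v_0,v_2,v_5], [v_0,v_4,v_5], [v_1,v_2,v_3], [v_1,v_2,v_5], [v_2,v_3,v_4], [v_3,v_4,v_5]

so the chain groups are C_0 ≅ Z^6, C_1 ≅ Z^12, C_2 ≅ Z^6.

∂_1: C_1 → C_0 maps an edge to its endpoints' difference, ∂[p,q] = q − p. For instance
  ∂[v_3,v_5] = [v_5] − [v_3].
The 6×12 boundary matrix has rank 5 and Smith normal form diag(1,1,1,1,1).

The boundary map ∂_2: C_2 → C_1 sends each 2-simplex [p,q,r] to [q,r] − [p,r] + [p,q]. For instance
  ∂[v_1,v_2,v_5] = [v_2,v_5] − [v_1,v_5] + [v_1,v_2],
  ∂[v_2,v_3,v_4] = [v_3,v_4] − [v_2,v_4] + [v_2,v_3].
This gives a 12×6 integer matrix of rank 6; reducing to Smith normal form yields diagonal entries (1,1,1,1,1,1).

Reading off H_k = ker ∂_k / im ∂_{k+1}:

  H_0: rank C_0 − rank ∂_1 = 6 − 5 = 1, and the invariant factors of ∂_1 are all 1, so H_0 ≅ Z.
  H_1: rank ker ∂_1 − rank ∂_2 = (12 − 5) − 6 = 1, and the invariant factors of ∂_2 are all 1, so H_1 ≅ Z.
  H_2: rank ker ∂_2 − rank ∂_3 = (6 − 6) − 0 = 0, and there is no ∂_3, so H_2 ≅ 0.

(K is a triangulation of the cylinder S^1 x I.)

H_0 ≅ Z,  H_1 ≅ Z,  H_2 = 0.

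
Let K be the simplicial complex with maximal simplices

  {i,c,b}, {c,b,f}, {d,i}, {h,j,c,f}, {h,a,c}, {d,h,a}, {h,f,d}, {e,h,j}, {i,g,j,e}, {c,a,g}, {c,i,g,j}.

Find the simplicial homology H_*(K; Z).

H_0 = Z,  H_1 = Z,  H_2 = 0,  H_3 = 0.

Take the total order a < b < c < d < e < f < g < h < i < j on the vertex set. Then K (dimension 3) consists of the simplices:

  0-simplices (10): a, b, c, d, e, f, g, h, i, j
  1-simplices (25): ac, ad, ag, ah, bc, bf, bi, cf, cg, ch, ci, cj, df, dh, di, eg, eh, ei, ej, fh, fj, gi, gj, hj, ij
  2-simplices (18): acg, ach, adh, bcf, bci, cfh, cfj, cgi, cgj, chj, cij, dfh, egi, egj, ehj, eij, fhj, gij
  3-simplices (3): cfhj, cgij, egij

so the chain groups are C_0 ≅ Z^10, C_1 ≅ Z^25, C_2 ≅ Z^18, C_3 ≅ Z^3.

The boundary map ∂_1: C_1 → C_0 is given by ∂[p,q] = [q] − [p]. For instance
  ∂ag = g − a.
The resulting 10×25 matrix has rank 9, and its Smith normal form has invariant factors (1,1,1,1,1,1,1,1,1).

Boundary ∂_2: C_2 → C_1 acts by ∂[p,q,r] = [q,r] − [p,r] + [p,q]. For instance
  ∂adh = dh − ah + ad,
  ∂chj = hj − cj + ch.
As a 25×18 matrix over Z this has rank 15, with invariant factors (1,1,1,1,1,1,1,1,1,1,1,1,1,1,1).

∂_3: C_3 → C_2 sends each 3-simplex σ to the alternating sum Σ_i (−1)^i (σ with its i-th vertex removed). For instance
  ∂cgij = gij − cij + cgj − cgi,
  ∂egij = gij − eij + egj − egi.
The 18×3 boundary matrix has rank 3 and Smith normal form diag(1,1,1).

Computing H_k = (kernel of ∂_k) / (image of ∂_{k+1}):

  H_0: rank C_0 − rank ∂_1 = 10 − 9 = 1, and the invariant factors of ∂_1 are all 1, so H_0 = Z.
  H_1: rank ker ∂_1 − rank ∂_2 = (25 − 9) − 15 = 1, and the invariant factors of ∂_2 are all 1, so H_1 = Z.
  H_2: rank ker ∂_2 − rank ∂_3 = (18 − 15) − 3 = 0, and the invariant factors of ∂_3 are all 1, so H_2 = 0.
  H_3: rank ker ∂_3 − rank ∂_4 = (3 − 3) − 0 = 0, and there is no ∂_4, so H_3 = 0.

As a check, the Euler characteristic is 10 − 25 + 18 − 3 = 0, which agrees with 1 − 1 + 0 − 0 = 0.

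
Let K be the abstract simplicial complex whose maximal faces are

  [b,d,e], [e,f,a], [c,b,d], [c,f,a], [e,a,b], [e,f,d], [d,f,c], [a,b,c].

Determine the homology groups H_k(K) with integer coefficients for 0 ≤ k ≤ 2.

We work with the vertex ordering a < b < c < d < e < f. The simplices of K, each written with vertices in increasing order, are:

  0-simplices (6): a, b, c, d, e, f
  1-simplices (12): ab, ac, ae, af, bc, bd, be, cd, cf, de, df, ef
  2-simplices (8): abc, abe, acf, aef, bcd, bde, cdf, def

so the chain groups are C_0 ≅ Z^6, C_1 ≅ Z^12, C_2 ≅ Z^8.

The boundary map ∂_1: C_1 → C_0 maps an edge to its endpoints' difference, ∂[p,q] = q − p.
The 6×12 boundary matrix has rank 5 and Smith normal form diag(1,1,1,1,1).

Boundary ∂_2: C_2 → C_1 acts by ∂[p,q,r] = [q,r] − [p,r] + [p,q]. For instance
  ∂acf = cf − af + ac,
  ∂def = ef − df + de.
As a 12×8 matrix over Z this has rank 7, with invariant factors (1,1,1,1,1,1,1).

From H_k ≅ ker(∂_k) / im(∂_{k+1}) we obtain:

  H_0: rank C_0 − rank ∂_1 = 6 − 5 = 1, and the invariant factors of ∂_1 are all 1, so H_0 ≅ Z.
  H_1: rank ker ∂_1 − rank ∂_2 = (12 − 5) − 7 = 0, and the invariant factors of ∂_2 are all 1, so H_1 ≅ 0.
  H_2: rank ker ∂_2 − rank ∂_3 = (8 − 7) − 0 = 1, and there is no ∂_3, so H_2 ≅ Z.

H_0 = Z,  H_1 = 0,  H_2 = Z.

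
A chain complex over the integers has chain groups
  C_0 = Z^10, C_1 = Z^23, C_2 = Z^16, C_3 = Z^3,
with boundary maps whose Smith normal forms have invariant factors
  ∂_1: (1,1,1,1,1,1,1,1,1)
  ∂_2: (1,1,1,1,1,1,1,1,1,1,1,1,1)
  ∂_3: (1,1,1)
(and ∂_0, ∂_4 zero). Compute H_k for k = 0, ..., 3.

H_0 ≅ Z,  H_1 ≅ Z,  H_2 = 0,  H_3 = 0.

H_0: b_0 = 10 − 0 − 9 = 1; torsion from ∂_1 factors > 1: none. So H_0 ≅ Z.
H_1: b_1 = 23 − 9 − 13 = 1; torsion from ∂_2 factors > 1: none. So H_1 ≅ Z.
H_2: b_2 = 16 − 13 − 3 = 0; torsion from ∂_3 factors > 1: none. So H_2 ≅ 0.
H_3: b_3 = 3 − 3 − 0 = 0; torsion from ∂_4 factors > 1: none. So H_3 ≅ 0.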